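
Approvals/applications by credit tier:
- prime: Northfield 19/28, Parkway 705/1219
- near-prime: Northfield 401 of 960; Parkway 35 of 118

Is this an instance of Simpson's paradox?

Prime: Northfield 19/28 = 67.9%, Parkway 705/1219 = 57.8% → Northfield
Near-prime: Northfield 401/960 = 41.8%, Parkway 35/118 = 29.7% → Northfield
Overall: Northfield 420/988 = 42.5%, Parkway 740/1337 = 55.3% → Parkway
Northfield wins each credit group but Parkway wins overall — the comparison reverses. Northfield's applications skew toward near-prime, which has a lower base rate.

Yes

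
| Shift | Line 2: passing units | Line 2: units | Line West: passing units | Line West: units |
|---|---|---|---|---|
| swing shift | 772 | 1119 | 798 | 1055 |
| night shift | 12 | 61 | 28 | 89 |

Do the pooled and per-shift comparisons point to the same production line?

Swing shift: Line 2 772/1119 = 69.0%, Line West 798/1055 = 75.6% → Line West
Night shift: Line 2 12/61 = 19.7%, Line West 28/89 = 31.5% → Line West
Overall: Line 2 784/1180 = 66.4%, Line West 826/1144 = 72.2% → Line West
Line West wins overall and in every shift group — no reversal.

Yes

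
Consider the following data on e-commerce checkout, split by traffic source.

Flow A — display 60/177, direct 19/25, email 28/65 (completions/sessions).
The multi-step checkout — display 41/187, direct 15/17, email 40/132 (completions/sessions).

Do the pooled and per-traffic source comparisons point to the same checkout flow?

Display: Flow A 60/177 = 33.9%, the multi-step checkout 41/187 = 21.9% → Flow A
Direct: Flow A 19/25 = 76.0%, the multi-step checkout 15/17 = 88.2% → the multi-step checkout
Email: Flow A 28/65 = 43.1%, the multi-step checkout 40/132 = 30.3% → Flow A
Overall: Flow A 107/267 = 40.1%, the multi-step checkout 96/336 = 28.6% → Flow A
Neither sweeps: Flow A wins 2 of 3 groups, the multi-step checkout wins 1. Flow A wins overall but not every group — no Simpson reversal.

No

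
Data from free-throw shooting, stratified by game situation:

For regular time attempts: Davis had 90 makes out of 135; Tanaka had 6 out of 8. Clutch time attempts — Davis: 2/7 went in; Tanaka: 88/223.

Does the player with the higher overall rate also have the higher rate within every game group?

Regular time: Davis 90/135 = 66.7%, Tanaka 6/8 = 75.0% → Tanaka
Clutch time: Davis 2/7 = 28.6%, Tanaka 88/223 = 39.5% → Tanaka
Overall: Davis 92/142 = 64.8%, Tanaka 94/231 = 40.7% → Davis
Tanaka wins each game group but Davis wins overall — the comparison reverses. Tanaka's attempts skew toward clutch time, which has a lower base rate.

No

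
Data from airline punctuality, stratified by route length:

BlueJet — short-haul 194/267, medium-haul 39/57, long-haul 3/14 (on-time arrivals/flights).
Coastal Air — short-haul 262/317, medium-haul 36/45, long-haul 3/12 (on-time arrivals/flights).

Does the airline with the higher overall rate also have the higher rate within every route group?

Short-haul: BlueJet 194/267 = 72.7%, Coastal Air 262/317 = 82.6% → Coastal Air
Medium-haul: BlueJet 39/57 = 68.4%, Coastal Air 36/45 = 80.0% → Coastal Air
Long-haul: BlueJet 3/14 = 21.4%, Coastal Air 3/12 = 25.0% → Coastal Air
Overall: BlueJet 236/338 = 69.8%, Coastal Air 301/374 = 80.5% → Coastal Air
Coastal Air wins overall and in every route group — no reversal.

Yes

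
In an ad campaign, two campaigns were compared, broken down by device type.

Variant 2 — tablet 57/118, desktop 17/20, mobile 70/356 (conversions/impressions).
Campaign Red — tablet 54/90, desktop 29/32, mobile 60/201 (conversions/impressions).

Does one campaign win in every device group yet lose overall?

No

Tablet: Variant 2 57/118 = 48.3%, Campaign Red 54/90 = 60.0% → Campaign Red
Desktop: Variant 2 17/20 = 85.0%, Campaign Red 29/32 = 90.6% → Campaign Red
Mobile: Variant 2 70/356 = 19.7%, Campaign Red 60/201 = 29.9% → Campaign Red
Overall: Variant 2 144/494 = 29.1%, Campaign Red 143/323 = 44.3% → Campaign Red
Campaign Red wins overall and in every device group — no reversal.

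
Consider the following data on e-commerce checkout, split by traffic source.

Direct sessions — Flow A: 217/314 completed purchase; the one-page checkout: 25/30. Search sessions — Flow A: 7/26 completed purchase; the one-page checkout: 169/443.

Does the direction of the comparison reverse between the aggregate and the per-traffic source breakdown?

Direct: Flow A 217/314 = 69.1%, the one-page checkout 25/30 = 83.3% → the one-page checkout
Search: Flow A 7/26 = 26.9%, the one-page checkout 169/443 = 38.1% → the one-page checkout
Overall: Flow A 224/340 = 65.9%, the one-page checkout 194/473 = 41.0% → Flow A
The one-page checkout wins each traffic group but Flow A wins overall — the comparison reverses. The one-page checkout's sessions skew toward search, which has a lower base rate.

Yes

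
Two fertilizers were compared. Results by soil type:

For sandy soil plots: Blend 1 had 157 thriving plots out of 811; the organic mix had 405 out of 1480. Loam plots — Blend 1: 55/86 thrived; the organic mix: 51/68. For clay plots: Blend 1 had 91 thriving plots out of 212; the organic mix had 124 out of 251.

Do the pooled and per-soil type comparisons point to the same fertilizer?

Sandy soil: Blend 1 157/811 = 19.4%, the organic mix 405/1480 = 27.4% → the organic mix
Loam: Blend 1 55/86 = 64.0%, the organic mix 51/68 = 75.0% → the organic mix
Clay: Blend 1 91/212 = 42.9%, the organic mix 124/251 = 49.4% → the organic mix
Overall: Blend 1 303/1109 = 27.3%, the organic mix 580/1799 = 32.2% → the organic mix
The organic mix wins overall and in every soil group — no reversal.

Yes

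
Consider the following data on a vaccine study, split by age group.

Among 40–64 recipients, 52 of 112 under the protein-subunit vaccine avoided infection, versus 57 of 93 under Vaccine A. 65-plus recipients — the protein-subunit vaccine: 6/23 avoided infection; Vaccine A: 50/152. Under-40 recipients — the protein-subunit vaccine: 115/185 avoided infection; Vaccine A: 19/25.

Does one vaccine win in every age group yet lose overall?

Yes

40–64: the protein-subunit vaccine 52/112 = 46.4%, Vaccine A 57/93 = 61.3% → Vaccine A
65-plus: the protein-subunit vaccine 6/23 = 26.1%, Vaccine A 50/152 = 32.9% → Vaccine A
Under-40: the protein-subunit vaccine 115/185 = 62.2%, Vaccine A 19/25 = 76.0% → Vaccine A
Overall: the protein-subunit vaccine 173/320 = 54.1%, Vaccine A 126/270 = 46.7% → the protein-subunit vaccine
Vaccine A wins each age group but the protein-subunit vaccine wins overall — the comparison reverses. Vaccine A's recipients skew toward 65-plus, which has a lower base rate.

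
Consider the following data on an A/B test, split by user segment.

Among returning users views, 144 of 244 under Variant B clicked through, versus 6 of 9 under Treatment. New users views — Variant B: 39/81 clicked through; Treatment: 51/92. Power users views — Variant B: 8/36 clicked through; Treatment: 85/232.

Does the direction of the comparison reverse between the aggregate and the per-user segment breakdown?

Returning users: Variant B 144/244 = 59.0%, Treatment 6/9 = 66.7% → Treatment
New users: Variant B 39/81 = 48.1%, Treatment 51/92 = 55.4% → Treatment
Power users: Variant B 8/36 = 22.2%, Treatment 85/232 = 36.6% → Treatment
Overall: Variant B 191/361 = 52.9%, Treatment 142/333 = 42.6% → Variant B
Treatment wins each user group but Variant B wins overall — the comparison reverses. Treatment's views skew toward power users, which has a lower base rate.

Yes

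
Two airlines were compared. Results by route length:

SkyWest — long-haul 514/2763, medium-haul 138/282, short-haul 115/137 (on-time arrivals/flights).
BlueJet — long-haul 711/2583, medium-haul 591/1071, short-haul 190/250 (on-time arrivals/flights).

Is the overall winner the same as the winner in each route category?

No

Long-haul: SkyWest 514/2763 = 18.6%, BlueJet 711/2583 = 27.5% → BlueJet
Medium-haul: SkyWest 138/282 = 48.9%, BlueJet 591/1071 = 55.2% → BlueJet
Short-haul: SkyWest 115/137 = 83.9%, BlueJet 190/250 = 76.0% → SkyWest
Overall: SkyWest 767/3182 = 24.1%, BlueJet 1492/3904 = 38.2% → BlueJet
Neither sweeps: SkyWest wins 1 of 3 groups, BlueJet wins 2. BlueJet wins overall but not every group — no Simpson reversal.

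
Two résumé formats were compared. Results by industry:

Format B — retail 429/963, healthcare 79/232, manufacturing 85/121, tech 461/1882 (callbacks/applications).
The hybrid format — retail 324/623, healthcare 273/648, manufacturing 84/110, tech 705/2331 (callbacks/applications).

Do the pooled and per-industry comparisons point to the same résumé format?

Yes

Retail: Format B 429/963 = 44.5%, the hybrid format 324/623 = 52.0% → the hybrid format
Healthcare: Format B 79/232 = 34.1%, the hybrid format 273/648 = 42.1% → the hybrid format
Manufacturing: Format B 85/121 = 70.2%, the hybrid format 84/110 = 76.4% → the hybrid format
Tech: Format B 461/1882 = 24.5%, the hybrid format 705/2331 = 30.2% → the hybrid format
Overall: Format B 1054/3198 = 33.0%, the hybrid format 1386/3712 = 37.3% → the hybrid format
The hybrid format wins overall and in every industry group — no reversal.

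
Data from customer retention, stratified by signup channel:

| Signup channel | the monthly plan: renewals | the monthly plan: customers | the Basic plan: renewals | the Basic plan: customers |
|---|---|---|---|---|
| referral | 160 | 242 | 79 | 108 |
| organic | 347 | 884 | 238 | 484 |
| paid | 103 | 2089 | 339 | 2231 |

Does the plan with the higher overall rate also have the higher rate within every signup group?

Yes

Referral: the monthly plan 160/242 = 66.1%, the Basic plan 79/108 = 73.1% → the Basic plan
Organic: the monthly plan 347/884 = 39.3%, the Basic plan 238/484 = 49.2% → the Basic plan
Paid: the monthly plan 103/2089 = 4.9%, the Basic plan 339/2231 = 15.2% → the Basic plan
Overall: the monthly plan 610/3215 = 19.0%, the Basic plan 656/2823 = 23.2% → the Basic plan
The Basic plan wins overall and in every signup group — no reversal.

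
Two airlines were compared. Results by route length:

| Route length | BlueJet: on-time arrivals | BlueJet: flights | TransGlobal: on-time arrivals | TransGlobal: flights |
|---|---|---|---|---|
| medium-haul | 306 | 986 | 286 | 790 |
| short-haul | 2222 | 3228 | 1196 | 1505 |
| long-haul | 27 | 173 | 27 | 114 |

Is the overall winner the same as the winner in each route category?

Yes

Medium-haul: BlueJet 306/986 = 31.0%, TransGlobal 286/790 = 36.2% → TransGlobal
Short-haul: BlueJet 2222/3228 = 68.8%, TransGlobal 1196/1505 = 79.5% → TransGlobal
Long-haul: BlueJet 27/173 = 15.6%, TransGlobal 27/114 = 23.7% → TransGlobal
Overall: BlueJet 2555/4387 = 58.2%, TransGlobal 1509/2409 = 62.6% → TransGlobal
TransGlobal wins overall and in every route group — no reversal.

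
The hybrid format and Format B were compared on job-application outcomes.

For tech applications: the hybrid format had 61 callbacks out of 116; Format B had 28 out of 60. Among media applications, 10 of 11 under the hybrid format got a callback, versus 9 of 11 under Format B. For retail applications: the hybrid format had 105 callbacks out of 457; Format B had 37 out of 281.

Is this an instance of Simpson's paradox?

No

Tech: the hybrid format 61/116 = 52.6%, Format B 28/60 = 46.7% → the hybrid format
Media: the hybrid format 10/11 = 90.9%, Format B 9/11 = 81.8% → the hybrid format
Retail: the hybrid format 105/457 = 23.0%, Format B 37/281 = 13.2% → the hybrid format
Overall: the hybrid format 176/584 = 30.1%, Format B 74/352 = 21.0% → the hybrid format
The hybrid format wins overall and in every industry group — no reversal.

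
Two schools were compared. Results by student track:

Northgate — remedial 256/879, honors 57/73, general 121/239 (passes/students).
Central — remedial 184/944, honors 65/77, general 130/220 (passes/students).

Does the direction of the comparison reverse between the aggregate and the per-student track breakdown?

No

Remedial: Northgate 256/879 = 29.1%, Central 184/944 = 19.5% → Northgate
Honors: Northgate 57/73 = 78.1%, Central 65/77 = 84.4% → Central
General: Northgate 121/239 = 50.6%, Central 130/220 = 59.1% → Central
Overall: Northgate 434/1191 = 36.4%, Central 379/1241 = 30.5% → Northgate
Neither sweeps: Northgate wins 1 of 3 groups, Central wins 2. Northgate wins overall but not every group — no Simpson reversal.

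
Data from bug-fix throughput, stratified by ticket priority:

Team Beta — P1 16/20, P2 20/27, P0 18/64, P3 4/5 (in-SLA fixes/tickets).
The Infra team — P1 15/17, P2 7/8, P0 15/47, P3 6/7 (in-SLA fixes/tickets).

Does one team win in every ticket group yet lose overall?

No

P1: Team Beta 16/20 = 80.0%, the Infra team 15/17 = 88.2% → the Infra team
P2: Team Beta 20/27 = 74.1%, the Infra team 7/8 = 87.5% → the Infra team
P0: Team Beta 18/64 = 28.1%, the Infra team 15/47 = 31.9% → the Infra team
P3: Team Beta 4/5 = 80.0%, the Infra team 6/7 = 85.7% → the Infra team
Overall: Team Beta 58/116 = 50.0%, the Infra team 43/79 = 54.4% → the Infra team
The Infra team wins overall and in every ticket group — no reversal.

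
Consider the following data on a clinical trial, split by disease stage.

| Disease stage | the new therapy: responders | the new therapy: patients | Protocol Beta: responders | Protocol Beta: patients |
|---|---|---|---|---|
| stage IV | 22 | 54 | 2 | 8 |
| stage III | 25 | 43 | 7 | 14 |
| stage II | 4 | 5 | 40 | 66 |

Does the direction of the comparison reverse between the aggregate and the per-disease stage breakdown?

Yes

Stage IV: the new therapy 22/54 = 40.7%, Protocol Beta 2/8 = 25.0% → the new therapy
Stage III: the new therapy 25/43 = 58.1%, Protocol Beta 7/14 = 50.0% → the new therapy
Stage II: the new therapy 4/5 = 80.0%, Protocol Beta 40/66 = 60.6% → the new therapy
Overall: the new therapy 51/102 = 50.0%, Protocol Beta 49/88 = 55.7% → Protocol Beta
The new therapy wins each disease group but Protocol Beta wins overall — the comparison reverses. The new therapy's patients skew toward stage IV, which has a lower base rate.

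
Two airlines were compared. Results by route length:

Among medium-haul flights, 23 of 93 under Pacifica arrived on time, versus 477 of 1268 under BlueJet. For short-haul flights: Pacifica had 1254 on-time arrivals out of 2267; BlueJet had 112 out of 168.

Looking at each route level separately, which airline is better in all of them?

BlueJet

Medium-haul: Pacifica 23/93 = 24.7%, BlueJet 477/1268 = 37.6% → BlueJet
Short-haul: Pacifica 1254/2267 = 55.3%, BlueJet 112/168 = 66.7% → BlueJet
BlueJet has the higher rate in both groups.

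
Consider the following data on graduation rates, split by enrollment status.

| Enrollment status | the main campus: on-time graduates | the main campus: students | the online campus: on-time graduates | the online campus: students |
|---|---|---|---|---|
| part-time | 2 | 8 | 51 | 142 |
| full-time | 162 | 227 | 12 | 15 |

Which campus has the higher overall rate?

the main campus

Part-time: the main campus 2/8 = 25.0%, the online campus 51/142 = 35.9% → the online campus
Full-time: the main campus 162/227 = 71.4%, the online campus 12/15 = 80.0% → the online campus
Overall: the main campus 164/235 = 69.8%, the online campus 63/157 = 40.1% → the main campus
(The online campus wins every enrollment group but the main campus wins overall — the online campus's students skew toward the low-rate part-time group.)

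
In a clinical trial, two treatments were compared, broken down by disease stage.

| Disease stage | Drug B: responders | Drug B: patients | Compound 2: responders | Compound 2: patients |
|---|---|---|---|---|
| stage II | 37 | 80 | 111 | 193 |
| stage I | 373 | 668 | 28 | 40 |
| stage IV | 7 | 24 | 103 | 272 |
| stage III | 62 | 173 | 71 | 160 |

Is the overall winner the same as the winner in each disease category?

No

Stage II: Drug B 37/80 = 46.2%, Compound 2 111/193 = 57.5% → Compound 2
Stage I: Drug B 373/668 = 55.8%, Compound 2 28/40 = 70.0% → Compound 2
Stage IV: Drug B 7/24 = 29.2%, Compound 2 103/272 = 37.9% → Compound 2
Stage III: Drug B 62/173 = 35.8%, Compound 2 71/160 = 44.4% → Compound 2
Overall: Drug B 479/945 = 50.7%, Compound 2 313/665 = 47.1% → Drug B
Compound 2 wins each disease group but Drug B wins overall — the comparison reverses. Compound 2's patients skew toward stage IV, which has a lower base rate.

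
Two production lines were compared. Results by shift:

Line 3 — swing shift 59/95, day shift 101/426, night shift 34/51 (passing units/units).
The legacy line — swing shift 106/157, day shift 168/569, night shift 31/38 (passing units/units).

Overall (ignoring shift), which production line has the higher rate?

the legacy line

Swing shift: Line 3 59/95 = 62.1%, the legacy line 106/157 = 67.5% → the legacy line
Day shift: Line 3 101/426 = 23.7%, the legacy line 168/569 = 29.5% → the legacy line
Night shift: Line 3 34/51 = 66.7%, the legacy line 31/38 = 81.6% → the legacy line
Overall: Line 3 194/572 = 33.9%, the legacy line 305/764 = 39.9% → the legacy line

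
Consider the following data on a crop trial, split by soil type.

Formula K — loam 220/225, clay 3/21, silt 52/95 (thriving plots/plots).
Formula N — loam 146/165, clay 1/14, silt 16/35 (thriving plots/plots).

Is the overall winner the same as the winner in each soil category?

Loam: Formula K 220/225 = 97.8%, Formula N 146/165 = 88.5% → Formula K
Clay: Formula K 3/21 = 14.3%, Formula N 1/14 = 7.1% → Formula K
Silt: Formula K 52/95 = 54.7%, Formula N 16/35 = 45.7% → Formula K
Overall: Formula K 275/341 = 80.6%, Formula N 163/214 = 76.2% → Formula K
Formula K wins overall and in every soil group — no reversal.

Yes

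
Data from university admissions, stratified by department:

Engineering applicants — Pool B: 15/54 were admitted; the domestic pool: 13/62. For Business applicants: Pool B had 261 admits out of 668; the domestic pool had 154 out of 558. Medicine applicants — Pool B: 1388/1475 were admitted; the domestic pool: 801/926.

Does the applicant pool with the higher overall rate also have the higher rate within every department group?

Yes

Engineering: Pool B 15/54 = 27.8%, the domestic pool 13/62 = 21.0% → Pool B
Business: Pool B 261/668 = 39.1%, the domestic pool 154/558 = 27.6% → Pool B
Medicine: Pool B 1388/1475 = 94.1%, the domestic pool 801/926 = 86.5% → Pool B
Overall: Pool B 1664/2197 = 75.7%, the domestic pool 968/1546 = 62.6% → Pool B
Pool B wins overall and in every department group — no reversal.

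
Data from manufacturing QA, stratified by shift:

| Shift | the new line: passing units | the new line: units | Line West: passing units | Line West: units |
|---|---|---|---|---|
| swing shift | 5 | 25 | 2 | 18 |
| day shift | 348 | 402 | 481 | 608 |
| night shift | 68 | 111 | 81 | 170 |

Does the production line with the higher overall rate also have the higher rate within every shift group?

Yes

Swing shift: the new line 5/25 = 20.0%, Line West 2/18 = 11.1% → the new line
Day shift: the new line 348/402 = 86.6%, Line West 481/608 = 79.1% → the new line
Night shift: the new line 68/111 = 61.3%, Line West 81/170 = 47.6% → the new line
Overall: the new line 421/538 = 78.3%, Line West 564/796 = 70.9% → the new line
The new line wins overall and in every shift group — no reversal.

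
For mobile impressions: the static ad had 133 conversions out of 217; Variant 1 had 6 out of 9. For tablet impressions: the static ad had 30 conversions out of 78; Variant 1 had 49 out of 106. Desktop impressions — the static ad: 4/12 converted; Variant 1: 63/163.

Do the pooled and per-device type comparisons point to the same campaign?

No

Mobile: the static ad 133/217 = 61.3%, Variant 1 6/9 = 66.7% → Variant 1
Tablet: the static ad 30/78 = 38.5%, Variant 1 49/106 = 46.2% → Variant 1
Desktop: the static ad 4/12 = 33.3%, Variant 1 63/163 = 38.7% → Variant 1
Overall: the static ad 167/307 = 54.4%, Variant 1 118/278 = 42.4% → the static ad
Variant 1 wins each device group but the static ad wins overall — the comparison reverses. Variant 1's impressions skew toward desktop, which has a lower base rate.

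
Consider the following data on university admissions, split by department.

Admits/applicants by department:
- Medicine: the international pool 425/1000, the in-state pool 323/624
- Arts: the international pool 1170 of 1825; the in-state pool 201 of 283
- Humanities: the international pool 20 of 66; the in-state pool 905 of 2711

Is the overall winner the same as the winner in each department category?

Medicine: the international pool 425/1000 = 42.5%, the in-state pool 323/624 = 51.8% → the in-state pool
Arts: the international pool 1170/1825 = 64.1%, the in-state pool 201/283 = 71.0% → the in-state pool
Humanities: the international pool 20/66 = 30.3%, the in-state pool 905/2711 = 33.4% → the in-state pool
Overall: the international pool 1615/2891 = 55.9%, the in-state pool 1429/3618 = 39.5% → the international pool
The in-state pool wins each department group but the international pool wins overall — the comparison reverses. The in-state pool's applicants skew toward Humanities, which has a lower base rate.

No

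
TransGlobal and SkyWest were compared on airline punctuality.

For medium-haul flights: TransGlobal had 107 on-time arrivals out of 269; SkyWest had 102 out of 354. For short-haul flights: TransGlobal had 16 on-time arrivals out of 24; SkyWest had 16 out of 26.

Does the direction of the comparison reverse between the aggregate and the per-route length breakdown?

No

Medium-haul: TransGlobal 107/269 = 39.8%, SkyWest 102/354 = 28.8% → TransGlobal
Short-haul: TransGlobal 16/24 = 66.7%, SkyWest 16/26 = 61.5% → TransGlobal
Overall: TransGlobal 123/293 = 42.0%, SkyWest 118/380 = 31.1% → TransGlobal
TransGlobal wins overall and in every route group — no reversal.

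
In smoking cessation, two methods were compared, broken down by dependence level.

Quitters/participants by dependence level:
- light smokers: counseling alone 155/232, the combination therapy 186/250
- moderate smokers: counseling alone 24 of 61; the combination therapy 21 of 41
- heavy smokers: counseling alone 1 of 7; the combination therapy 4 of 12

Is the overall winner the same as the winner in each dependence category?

Light smokers: counseling alone 155/232 = 66.8%, the combination therapy 186/250 = 74.4% → the combination therapy
Moderate smokers: counseling alone 24/61 = 39.3%, the combination therapy 21/41 = 51.2% → the combination therapy
Heavy smokers: counseling alone 1/7 = 14.3%, the combination therapy 4/12 = 33.3% → the combination therapy
Overall: counseling alone 180/300 = 60.0%, the combination therapy 211/303 = 69.6% → the combination therapy
The combination therapy wins overall and in every dependence group — no reversal.

Yes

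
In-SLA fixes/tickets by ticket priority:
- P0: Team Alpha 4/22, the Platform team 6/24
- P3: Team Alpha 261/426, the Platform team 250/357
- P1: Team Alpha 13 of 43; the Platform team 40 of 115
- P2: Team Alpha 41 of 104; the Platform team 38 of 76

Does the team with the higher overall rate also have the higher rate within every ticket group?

P0: Team Alpha 4/22 = 18.2%, the Platform team 6/24 = 25.0% → the Platform team
P3: Team Alpha 261/426 = 61.3%, the Platform team 250/357 = 70.0% → the Platform team
P1: Team Alpha 13/43 = 30.2%, the Platform team 40/115 = 34.8% → the Platform team
P2: Team Alpha 41/104 = 39.4%, the Platform team 38/76 = 50.0% → the Platform team
Overall: Team Alpha 319/595 = 53.6%, the Platform team 334/572 = 58.4% → the Platform team
The Platform team wins overall and in every ticket group — no reversal.

Yes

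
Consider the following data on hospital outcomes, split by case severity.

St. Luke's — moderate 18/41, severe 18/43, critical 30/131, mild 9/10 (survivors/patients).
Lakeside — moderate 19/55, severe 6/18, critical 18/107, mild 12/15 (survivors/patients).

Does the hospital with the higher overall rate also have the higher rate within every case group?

Moderate: St. Luke's 18/41 = 43.9%, Lakeside 19/55 = 34.5% → St. Luke's
Severe: St. Luke's 18/43 = 41.9%, Lakeside 6/18 = 33.3% → St. Luke's
Critical: St. Luke's 30/131 = 22.9%, Lakeside 18/107 = 16.8% → St. Luke's
Mild: St. Luke's 9/10 = 90.0%, Lakeside 12/15 = 80.0% → St. Luke's
Overall: St. Luke's 75/225 = 33.3%, Lakeside 55/195 = 28.2% → St. Luke's
St. Luke's wins overall and in every case group — no reversal.

Yes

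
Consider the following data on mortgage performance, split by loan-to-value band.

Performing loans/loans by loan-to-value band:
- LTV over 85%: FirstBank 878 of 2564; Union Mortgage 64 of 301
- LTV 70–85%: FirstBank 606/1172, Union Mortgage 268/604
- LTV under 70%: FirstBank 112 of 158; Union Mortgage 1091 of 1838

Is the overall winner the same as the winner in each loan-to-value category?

No

LTV over 85%: FirstBank 878/2564 = 34.2%, Union Mortgage 64/301 = 21.3% → FirstBank
LTV 70–85%: FirstBank 606/1172 = 51.7%, Union Mortgage 268/604 = 44.4% → FirstBank
LTV under 70%: FirstBank 112/158 = 70.9%, Union Mortgage 1091/1838 = 59.4% → FirstBank
Overall: FirstBank 1596/3894 = 41.0%, Union Mortgage 1423/2743 = 51.9% → Union Mortgage
FirstBank wins each loan-to-value group but Union Mortgage wins overall — the comparison reverses. FirstBank's loans skew toward LTV over 85%, which has a lower base rate.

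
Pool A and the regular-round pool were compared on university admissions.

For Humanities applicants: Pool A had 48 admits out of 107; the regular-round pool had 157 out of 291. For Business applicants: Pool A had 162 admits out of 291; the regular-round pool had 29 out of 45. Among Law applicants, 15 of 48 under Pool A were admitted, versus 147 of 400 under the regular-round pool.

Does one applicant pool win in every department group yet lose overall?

Yes

Humanities: Pool A 48/107 = 44.9%, the regular-round pool 157/291 = 54.0% → the regular-round pool
Business: Pool A 162/291 = 55.7%, the regular-round pool 29/45 = 64.4% → the regular-round pool
Law: Pool A 15/48 = 31.2%, the regular-round pool 147/400 = 36.8% → the regular-round pool
Overall: Pool A 225/446 = 50.4%, the regular-round pool 333/736 = 45.2% → Pool A
The regular-round pool wins each department group but Pool A wins overall — the comparison reverses. The regular-round pool's applicants skew toward Law, which has a lower base rate.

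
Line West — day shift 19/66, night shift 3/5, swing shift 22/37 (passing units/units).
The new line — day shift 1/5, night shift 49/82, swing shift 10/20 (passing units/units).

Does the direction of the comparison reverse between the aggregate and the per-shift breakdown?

Day shift: Line West 19/66 = 28.8%, the new line 1/5 = 20.0% → Line West
Night shift: Line West 3/5 = 60.0%, the new line 49/82 = 59.8% → Line West
Swing shift: Line West 22/37 = 59.5%, the new line 10/20 = 50.0% → Line West
Overall: Line West 44/108 = 40.7%, the new line 60/107 = 56.1% → the new line
Line West wins each shift group but the new line wins overall — the comparison reverses. Line West's units skew toward day shift, which has a lower base rate.

Yes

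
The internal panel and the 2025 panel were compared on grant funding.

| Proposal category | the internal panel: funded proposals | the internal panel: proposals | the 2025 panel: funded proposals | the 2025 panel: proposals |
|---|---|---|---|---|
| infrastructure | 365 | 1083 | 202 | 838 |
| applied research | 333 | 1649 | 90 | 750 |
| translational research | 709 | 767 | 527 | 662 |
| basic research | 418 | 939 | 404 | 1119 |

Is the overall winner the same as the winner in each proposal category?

Infrastructure: the internal panel 365/1083 = 33.7%, the 2025 panel 202/838 = 24.1% → the internal panel
Applied research: the internal panel 333/1649 = 20.2%, the 2025 panel 90/750 = 12.0% → the internal panel
Translational research: the internal panel 709/767 = 92.4%, the 2025 panel 527/662 = 79.6% → the internal panel
Basic research: the internal panel 418/939 = 44.5%, the 2025 panel 404/1119 = 36.1% → the internal panel
Overall: the internal panel 1825/4438 = 41.1%, the 2025 panel 1223/3369 = 36.3% → the internal panel
The internal panel wins overall and in every proposal group — no reversal.

Yes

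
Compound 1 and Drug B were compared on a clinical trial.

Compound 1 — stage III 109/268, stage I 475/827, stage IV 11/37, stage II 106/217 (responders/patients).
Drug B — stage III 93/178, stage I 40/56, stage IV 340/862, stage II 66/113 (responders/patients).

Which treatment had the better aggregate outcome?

Compound 1

Stage III: Compound 1 109/268 = 40.7%, Drug B 93/178 = 52.2% → Drug B
Stage I: Compound 1 475/827 = 57.4%, Drug B 40/56 = 71.4% → Drug B
Stage IV: Compound 1 11/37 = 29.7%, Drug B 340/862 = 39.4% → Drug B
Stage II: Compound 1 106/217 = 48.8%, Drug B 66/113 = 58.4% → Drug B
Overall: Compound 1 701/1349 = 52.0%, Drug B 539/1209 = 44.6% → Compound 1
(Drug B wins every disease group but Compound 1 wins overall — Drug B's patients skew toward the low-rate stage IV group.)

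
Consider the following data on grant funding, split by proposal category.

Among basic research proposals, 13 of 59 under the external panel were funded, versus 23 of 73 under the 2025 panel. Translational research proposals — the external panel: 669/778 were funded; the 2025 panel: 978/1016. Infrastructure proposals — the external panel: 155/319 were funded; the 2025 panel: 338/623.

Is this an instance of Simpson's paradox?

Basic research: the external panel 13/59 = 22.0%, the 2025 panel 23/73 = 31.5% → the 2025 panel
Translational research: the external panel 669/778 = 86.0%, the 2025 panel 978/1016 = 96.3% → the 2025 panel
Infrastructure: the external panel 155/319 = 48.6%, the 2025 panel 338/623 = 54.3% → the 2025 panel
Overall: the external panel 837/1156 = 72.4%, the 2025 panel 1339/1712 = 78.2% → the 2025 panel
The 2025 panel wins overall and in every proposal group — no reversal.

No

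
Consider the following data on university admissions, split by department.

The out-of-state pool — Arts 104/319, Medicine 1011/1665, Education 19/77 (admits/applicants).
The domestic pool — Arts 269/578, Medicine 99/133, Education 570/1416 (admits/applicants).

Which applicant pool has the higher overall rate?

Arts: the out-of-state pool 104/319 = 32.6%, the domestic pool 269/578 = 46.5% → the domestic pool
Medicine: the out-of-state pool 1011/1665 = 60.7%, the domestic pool 99/133 = 74.4% → the domestic pool
Education: the out-of-state pool 19/77 = 24.7%, the domestic pool 570/1416 = 40.3% → the domestic pool
Overall: the out-of-state pool 1134/2061 = 55.0%, the domestic pool 938/2127 = 44.1% → the out-of-state pool
(The domestic pool wins every department group but the out-of-state pool wins overall — the domestic pool's applicants skew toward the low-rate Education group.)

the out-of-state pool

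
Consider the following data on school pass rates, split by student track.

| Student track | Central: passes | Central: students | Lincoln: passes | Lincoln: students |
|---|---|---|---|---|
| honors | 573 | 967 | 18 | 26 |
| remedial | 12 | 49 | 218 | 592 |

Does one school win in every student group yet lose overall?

Yes

Honors: Central 573/967 = 59.3%, Lincoln 18/26 = 69.2% → Lincoln
Remedial: Central 12/49 = 24.5%, Lincoln 218/592 = 36.8% → Lincoln
Overall: Central 585/1016 = 57.6%, Lincoln 236/618 = 38.2% → Central
Lincoln wins each student group but Central wins overall — the comparison reverses. Lincoln's students skew toward remedial, which has a lower base rate.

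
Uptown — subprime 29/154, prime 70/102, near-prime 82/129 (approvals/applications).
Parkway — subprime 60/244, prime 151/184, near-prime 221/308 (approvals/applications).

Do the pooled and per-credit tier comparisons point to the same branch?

Yes

Subprime: Uptown 29/154 = 18.8%, Parkway 60/244 = 24.6% → Parkway
Prime: Uptown 70/102 = 68.6%, Parkway 151/184 = 82.1% → Parkway
Near-prime: Uptown 82/129 = 63.6%, Parkway 221/308 = 71.8% → Parkway
Overall: Uptown 181/385 = 47.0%, Parkway 432/736 = 58.7% → Parkway
Parkway wins overall and in every credit group — no reversal.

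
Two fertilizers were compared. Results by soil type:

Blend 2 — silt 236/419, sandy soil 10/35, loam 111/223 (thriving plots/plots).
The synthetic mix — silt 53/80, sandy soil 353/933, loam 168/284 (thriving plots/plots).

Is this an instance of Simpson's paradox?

Silt: Blend 2 236/419 = 56.3%, the synthetic mix 53/80 = 66.2% → the synthetic mix
Sandy soil: Blend 2 10/35 = 28.6%, the synthetic mix 353/933 = 37.8% → the synthetic mix
Loam: Blend 2 111/223 = 49.8%, the synthetic mix 168/284 = 59.2% → the synthetic mix
Overall: Blend 2 357/677 = 52.7%, the synthetic mix 574/1297 = 44.3% → Blend 2
The synthetic mix wins each soil group but Blend 2 wins overall — the comparison reverses. The synthetic mix's plots skew toward sandy soil, which has a lower base rate.

Yes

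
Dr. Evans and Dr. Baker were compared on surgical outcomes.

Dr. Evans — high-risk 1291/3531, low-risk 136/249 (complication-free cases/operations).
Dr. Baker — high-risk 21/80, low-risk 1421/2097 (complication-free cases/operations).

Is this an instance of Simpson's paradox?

No

High-risk: Dr. Evans 1291/3531 = 36.6%, Dr. Baker 21/80 = 26.2% → Dr. Evans
Low-risk: Dr. Evans 136/249 = 54.6%, Dr. Baker 1421/2097 = 67.8% → Dr. Baker
Overall: Dr. Evans 1427/3780 = 37.8%, Dr. Baker 1442/2177 = 66.2% → Dr. Baker
Neither sweeps: Dr. Evans wins 1 of 2 groups, Dr. Baker wins 1. Dr. Baker wins overall but not every group — no Simpson reversal.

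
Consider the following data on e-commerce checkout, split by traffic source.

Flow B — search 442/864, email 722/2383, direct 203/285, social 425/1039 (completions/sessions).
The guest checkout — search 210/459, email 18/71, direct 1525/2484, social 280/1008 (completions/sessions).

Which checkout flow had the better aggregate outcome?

the guest checkout

Search: Flow B 442/864 = 51.2%, the guest checkout 210/459 = 45.8% → Flow B
Email: Flow B 722/2383 = 30.3%, the guest checkout 18/71 = 25.4% → Flow B
Direct: Flow B 203/285 = 71.2%, the guest checkout 1525/2484 = 61.4% → Flow B
Social: Flow B 425/1039 = 40.9%, the guest checkout 280/1008 = 27.8% → Flow B
Overall: Flow B 1792/4571 = 39.2%, the guest checkout 2033/4022 = 50.5% → the guest checkout
(Flow B wins every traffic group but the guest checkout wins overall — Flow B's sessions skew toward the low-rate email group.)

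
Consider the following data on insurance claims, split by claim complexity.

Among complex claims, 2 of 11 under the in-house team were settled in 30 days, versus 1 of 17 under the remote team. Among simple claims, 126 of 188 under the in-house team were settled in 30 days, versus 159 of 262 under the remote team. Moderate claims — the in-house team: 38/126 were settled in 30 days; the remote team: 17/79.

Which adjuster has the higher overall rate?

the in-house team

Complex: the in-house team 2/11 = 18.2%, the remote team 1/17 = 5.9% → the in-house team
Simple: the in-house team 126/188 = 67.0%, the remote team 159/262 = 60.7% → the in-house team
Moderate: the in-house team 38/126 = 30.2%, the remote team 17/79 = 21.5% → the in-house team
Overall: the in-house team 166/325 = 51.1%, the remote team 177/358 = 49.4% → the in-house team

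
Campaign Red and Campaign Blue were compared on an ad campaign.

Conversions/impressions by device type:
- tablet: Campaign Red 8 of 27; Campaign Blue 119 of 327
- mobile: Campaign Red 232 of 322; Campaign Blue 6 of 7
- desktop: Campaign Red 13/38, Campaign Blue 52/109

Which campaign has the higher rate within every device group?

Campaign Blue

Tablet: Campaign Red 8/27 = 29.6%, Campaign Blue 119/327 = 36.4% → Campaign Blue
Mobile: Campaign Red 232/322 = 72.0%, Campaign Blue 6/7 = 85.7% → Campaign Blue
Desktop: Campaign Red 13/38 = 34.2%, Campaign Blue 52/109 = 47.7% → Campaign Blue
Campaign Blue has the higher rate in all 3 groups.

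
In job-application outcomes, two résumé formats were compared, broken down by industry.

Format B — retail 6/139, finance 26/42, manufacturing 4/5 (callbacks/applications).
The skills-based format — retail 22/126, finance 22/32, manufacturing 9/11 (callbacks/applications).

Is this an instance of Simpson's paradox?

Retail: Format B 6/139 = 4.3%, the skills-based format 22/126 = 17.5% → the skills-based format
Finance: Format B 26/42 = 61.9%, the skills-based format 22/32 = 68.8% → the skills-based format
Manufacturing: Format B 4/5 = 80.0%, the skills-based format 9/11 = 81.8% → the skills-based format
Overall: Format B 36/186 = 19.4%, the skills-based format 53/169 = 31.4% → the skills-based format
The skills-based format wins overall and in every industry group — no reversal.

No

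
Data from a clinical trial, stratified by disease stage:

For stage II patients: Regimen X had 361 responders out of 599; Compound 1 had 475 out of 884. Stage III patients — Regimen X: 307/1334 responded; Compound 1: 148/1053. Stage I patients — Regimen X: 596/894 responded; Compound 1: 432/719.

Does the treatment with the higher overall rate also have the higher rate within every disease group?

Stage II: Regimen X 361/599 = 60.3%, Compound 1 475/884 = 53.7% → Regimen X
Stage III: Regimen X 307/1334 = 23.0%, Compound 1 148/1053 = 14.1% → Regimen X
Stage I: Regimen X 596/894 = 66.7%, Compound 1 432/719 = 60.1% → Regimen X
Overall: Regimen X 1264/2827 = 44.7%, Compound 1 1055/2656 = 39.7% → Regimen X
Regimen X wins overall and in every disease group — no reversal.

Yes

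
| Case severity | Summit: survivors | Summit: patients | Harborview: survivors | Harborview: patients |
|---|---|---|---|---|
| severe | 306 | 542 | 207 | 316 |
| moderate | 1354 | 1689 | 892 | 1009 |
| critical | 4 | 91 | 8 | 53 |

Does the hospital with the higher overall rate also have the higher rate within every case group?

Yes

Severe: Summit 306/542 = 56.5%, Harborview 207/316 = 65.5% → Harborview
Moderate: Summit 1354/1689 = 80.2%, Harborview 892/1009 = 88.4% → Harborview
Critical: Summit 4/91 = 4.4%, Harborview 8/53 = 15.1% → Harborview
Overall: Summit 1664/2322 = 71.7%, Harborview 1107/1378 = 80.3% → Harborview
Harborview wins overall and in every case group — no reversal.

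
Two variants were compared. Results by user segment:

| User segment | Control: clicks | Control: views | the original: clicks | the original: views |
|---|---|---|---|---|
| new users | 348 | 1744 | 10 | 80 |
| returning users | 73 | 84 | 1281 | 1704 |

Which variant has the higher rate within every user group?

New users: Control 348/1744 = 20.0%, the original 10/80 = 12.5% → Control
Returning users: Control 73/84 = 86.9%, the original 1281/1704 = 75.2% → Control
Control has the higher rate in both groups.

Control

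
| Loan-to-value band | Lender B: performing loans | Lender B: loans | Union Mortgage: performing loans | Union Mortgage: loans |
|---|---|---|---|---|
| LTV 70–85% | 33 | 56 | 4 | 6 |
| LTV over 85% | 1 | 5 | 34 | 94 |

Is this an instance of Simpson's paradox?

LTV 70–85%: Lender B 33/56 = 58.9%, Union Mortgage 4/6 = 66.7% → Union Mortgage
LTV over 85%: Lender B 1/5 = 20.0%, Union Mortgage 34/94 = 36.2% → Union Mortgage
Overall: Lender B 34/61 = 55.7%, Union Mortgage 38/100 = 38.0% → Lender B
Union Mortgage wins each loan-to-value group but Lender B wins overall — the comparison reverses. Union Mortgage's loans skew toward LTV over 85%, which has a lower base rate.

Yes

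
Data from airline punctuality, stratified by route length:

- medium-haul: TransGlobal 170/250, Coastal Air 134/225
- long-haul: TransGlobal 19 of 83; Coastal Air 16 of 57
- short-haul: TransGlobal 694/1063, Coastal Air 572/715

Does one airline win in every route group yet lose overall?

Medium-haul: TransGlobal 170/250 = 68.0%, Coastal Air 134/225 = 59.6% → TransGlobal
Long-haul: TransGlobal 19/83 = 22.9%, Coastal Air 16/57 = 28.1% → Coastal Air
Short-haul: TransGlobal 694/1063 = 65.3%, Coastal Air 572/715 = 80.0% → Coastal Air
Overall: TransGlobal 883/1396 = 63.3%, Coastal Air 722/997 = 72.4% → Coastal Air
Neither sweeps: TransGlobal wins 1 of 3 groups, Coastal Air wins 2. Coastal Air wins overall but not every group — no Simpson reversal.

No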